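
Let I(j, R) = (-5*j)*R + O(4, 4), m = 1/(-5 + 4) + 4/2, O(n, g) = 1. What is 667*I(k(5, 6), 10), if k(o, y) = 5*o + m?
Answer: -866433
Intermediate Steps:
m = 1 (m = 1/(-1) + 4*(1/2) = -1 + 2 = 1)
k(o, y) = 1 + 5*o (k(o, y) = 5*o + 1 = 1 + 5*o)
I(j, R) = 1 - 5*R*j (I(j, R) = (-5*j)*R + 1 = -5*R*j + 1 = 1 - 5*R*j)
667*I(k(5, 6), 10) = 667*(1 - 5*10*(1 + 5*5)) = 667*(1 - 5*10*(1 + 25)) = 667*(1 - 5*10*26) = 667*(1 - 1300) = 667*(-1299) = -866433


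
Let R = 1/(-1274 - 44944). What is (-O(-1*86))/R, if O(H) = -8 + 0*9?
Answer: -369744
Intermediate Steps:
O(H) = -8 (O(H) = -8 + 0 = -8)
R = -1/46218 (R = 1/(-46218) = -1/46218 ≈ -2.1637e-5)
(-O(-1*86))/R = (-1*(-8))/(-1/46218) = 8*(-46218) = -369744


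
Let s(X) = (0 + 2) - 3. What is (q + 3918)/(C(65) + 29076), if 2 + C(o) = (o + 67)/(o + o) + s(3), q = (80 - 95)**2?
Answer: 89765/629937 ≈ 0.14250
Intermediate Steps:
s(X) = -1 (s(X) = 2 - 3 = -1)
q = 225 (q = (-15)**2 = 225)
C(o) = -3 + (67 + o)/(2*o) (C(o) = -2 + ((o + 67)/(o + o) - 1) = -2 + ((67 + o)/((2*o)) - 1) = -2 + ((67 + o)*(1/(2*o)) - 1) = -2 + ((67 + o)/(2*o) - 1) = -2 + (-1 + (67 + o)/(2*o)) = -3 + (67 + o)/(2*o))
(q + 3918)/(C(65) + 29076) = (225 + 3918)/((1/2)*(67 - 5*65)/65 + 29076) = 4143/((1/2)*(1/65)*(67 - 325) + 29076) = 4143/((1/2)*(1/65)*(-258) + 29076) = 4143/(-129/65 + 29076) = 4143/(1889811/65) = 4143*(65/1889811) = 89765/629937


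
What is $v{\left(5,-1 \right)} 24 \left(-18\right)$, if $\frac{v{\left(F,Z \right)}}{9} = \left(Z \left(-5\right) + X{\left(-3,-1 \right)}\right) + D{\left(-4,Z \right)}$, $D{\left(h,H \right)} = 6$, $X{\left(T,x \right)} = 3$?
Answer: $-54432$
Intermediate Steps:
$v{\left(F,Z \right)} = 81 - 45 Z$ ($v{\left(F,Z \right)} = 9 \left(\left(Z \left(-5\right) + 3\right) + 6\right) = 9 \left(\left(- 5 Z + 3\right) + 6\right) = 9 \left(\left(3 - 5 Z\right) + 6\right) = 9 \left(9 - 5 Z\right) = 81 - 45 Z$)
$v{\left(5,-1 \right)} 24 \left(-18\right) = \left(81 - -45\right) 24 \left(-18\right) = \left(81 + 45\right) 24 \left(-18\right) = 126 \cdot 24 \left(-18\right) = 3024 \left(-18\right) = -54432$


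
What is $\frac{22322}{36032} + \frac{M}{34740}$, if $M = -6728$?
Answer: $\frac{66630373}{156468960} \approx 0.42584$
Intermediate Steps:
$\frac{22322}{36032} + \frac{M}{34740} = \frac{22322}{36032} - \frac{6728}{34740} = 22322 \cdot \frac{1}{36032} - \frac{1682}{8685} = \frac{11161}{18016} - \frac{1682}{8685} = \frac{66630373}{156468960}$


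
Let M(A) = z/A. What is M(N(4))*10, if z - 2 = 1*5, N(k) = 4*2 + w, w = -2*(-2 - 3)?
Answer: 35/9 ≈ 3.8889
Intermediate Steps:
w = 10 (w = -2*(-5) = 10)
N(k) = 18 (N(k) = 4*2 + 10 = 8 + 10 = 18)
z = 7 (z = 2 + 1*5 = 2 + 5 = 7)
M(A) = 7/A
M(N(4))*10 = (7/18)*10 = 35/9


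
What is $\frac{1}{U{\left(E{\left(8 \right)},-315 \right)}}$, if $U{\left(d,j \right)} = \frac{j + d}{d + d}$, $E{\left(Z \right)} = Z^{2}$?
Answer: $- \frac{128}{251} \approx -0.50996$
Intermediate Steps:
$U{\left(d,j \right)} = \frac{d + j}{2 d}$
$\frac{1}{U{\left(E{\left(8 \right)},-315 \right)}} = \frac{1}{\frac{1}{2} \frac{1}{8^{2}} \left(8^{2} - 315\right)} = \frac{1}{\frac{1}{2} \cdot \frac{1}{64} \left(64 - 315\right)} = \frac{1}{\frac{1}{2} \cdot \frac{1}{64} \left(-251\right)} = \frac{1}{- \frac{251}{128}} = - \frac{128}{251}$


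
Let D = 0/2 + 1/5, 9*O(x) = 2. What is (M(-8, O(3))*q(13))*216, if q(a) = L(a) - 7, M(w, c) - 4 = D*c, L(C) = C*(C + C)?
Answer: 1445808/5 ≈ 2.8916e+5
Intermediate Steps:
O(x) = 2/9 (O(x) = (1/9)*2 = 2/9)
L(C) = 2*C**2 (L(C) = C*(2*C) = 2*C**2)
D = 1/5 (D = 0*(1/2) + 1*(1/5) = 0 + 1/5 = 1/5 ≈ 0.20000)
M(w, c) = 4 + c/5
q(a) = -7 + 2*a**2 (q(a) = 2*a**2 - 7 = -7 + 2*a**2)
(M(-8, O(3))*q(13))*216 = ((4 + (1/5)*(2/9))*(-7 + 2*13**2))*216 = ((4 + 2/45)*(-7 + 2*169))*216 = (182*(-7 + 338)/45)*216 = ((182/45)*331)*216 = (60242/45)*216 = 1445808/5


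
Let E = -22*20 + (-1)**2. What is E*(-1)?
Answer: 439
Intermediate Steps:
E = -439 (E = -440 + 1 = -439)
E*(-1) = -439*(-1) = 439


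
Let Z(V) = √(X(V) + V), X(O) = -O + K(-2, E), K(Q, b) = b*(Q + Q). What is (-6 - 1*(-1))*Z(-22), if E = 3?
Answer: -10*I*√3 ≈ -17.32*I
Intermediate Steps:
K(Q, b) = 2*Q*b (K(Q, b) = b*(2*Q) = 2*Q*b)
X(O) = -12 - O (X(O) = -O + 2*(-2)*3 = -O - 12 = -12 - O)
Z(V) = 2*I*√3 (Z(V) = √((-12 - V) + V) = √(-12) = 2*I*√3)
(-6 - 1*(-1))*Z(-22) = (-6 - 1*(-1))*(2*I*√3) = (-6 + 1)*(2*I*√3) = -10*I*√3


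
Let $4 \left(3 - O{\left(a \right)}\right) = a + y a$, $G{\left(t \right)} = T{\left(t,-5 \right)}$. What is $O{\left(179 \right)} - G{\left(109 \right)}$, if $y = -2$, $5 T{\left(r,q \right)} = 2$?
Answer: $\frac{947}{20} \approx 47.35$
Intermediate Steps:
$T{\left(r,q \right)} = \frac{2}{5}$ ($T{\left(r,q \right)} = \frac{1}{5} \cdot 2 = \frac{2}{5}$)
$G{\left(t \right)} = \frac{2}{5}$
$O{\left(a \right)} = 3 + \frac{a}{4}$ ($O{\left(a \right)} = 3 - \frac{a - 2 a}{4} = 3 - \frac{\left(-1\right) a}{4} = 3 + \frac{a}{4}$)
$O{\left(179 \right)} - G{\left(109 \right)} = \left(3 + \frac{1}{4} \cdot 179\right) - \frac{2}{5} = \left(3 + \frac{179}{4}\right) - \frac{2}{5} = \frac{191}{4} - \frac{2}{5} = \frac{947}{20}$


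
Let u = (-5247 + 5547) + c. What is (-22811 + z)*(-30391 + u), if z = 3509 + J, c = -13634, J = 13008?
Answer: 275205150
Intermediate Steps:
u = -13334 (u = (-5247 + 5547) - 13634 = 300 - 13634 = -13334)
z = 16517 (z = 3509 + 13008 = 16517)
(-22811 + z)*(-30391 + u) = (-22811 + 16517)*(-30391 - 13334) = -6294*(-43725) = 275205150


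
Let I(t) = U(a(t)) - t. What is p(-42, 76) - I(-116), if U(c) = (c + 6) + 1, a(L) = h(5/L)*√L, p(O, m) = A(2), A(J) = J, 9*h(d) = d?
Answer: -121 + 5*I*√29/522 ≈ -121.0 + 0.051582*I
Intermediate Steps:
h(d) = d/9
p(O, m) = 2
a(L) = 5/(9*√L) (a(L) = ((5/L)/9)*√L = (5/(9*L))*√L = 5/(9*√L))
U(c) = 7 + c (U(c) = (6 + c) + 1 = 7 + c)
I(t) = 7 - t + 5/(9*√t) (I(t) = (7 + 5/(9*√t)) - t = 7 - t + 5/(9*√t))
p(-42, 76) - I(-116) = 2 - (7 - 1*(-116) + 5/(9*√(-116))) = 2 - (7 + 116 + 5*(-I*√29/58)/9) = 2 - (7 + 116 - 5*I*√29/522) = 2 - (123 - 5*I*√29/522) = 2 + (-123 + 5*I*√29/522) = -121 + 5*I*√29/522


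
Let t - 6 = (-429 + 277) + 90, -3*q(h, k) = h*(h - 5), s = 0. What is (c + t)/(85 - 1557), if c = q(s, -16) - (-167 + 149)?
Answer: 19/736 ≈ 0.025815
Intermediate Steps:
q(h, k) = -h*(-5 + h)/3 (q(h, k) = -h*(h - 5)/3 = -h*(-5 + h)/3)
t = -56 (t = 6 + ((-429 + 277) + 90) = 6 + (-152 + 90) = 6 - 62 = -56)
c = 18 (c = (⅓)*0*(5 - 1*0) - (-167 + 149) = (⅓)*0*(5 + 0) - 1*(-18) = (⅓)*0*5 + 18 = 0 + 18 = 18)
(c + t)/(85 - 1557) = (18 - 56)/(85 - 1557) = -38/(-1472) = -38*(-1/1472) = 19/736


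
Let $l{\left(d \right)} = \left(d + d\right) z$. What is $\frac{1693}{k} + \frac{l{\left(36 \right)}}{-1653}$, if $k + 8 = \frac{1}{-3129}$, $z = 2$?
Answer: $- \frac{2920067331}{13793183} \approx -211.7$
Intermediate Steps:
$l{\left(d \right)} = 4 d$ ($l{\left(d \right)} = \left(d + d\right) 2 = 2 d 2 = 4 d$)
$k = - \frac{25033}{3129}$ ($k = -8 + \frac{1}{-3129} = -8 - \frac{1}{3129} = - \frac{25033}{3129} \approx -8.0003$)
$\frac{1693}{k} + \frac{l{\left(36 \right)}}{-1653} = \frac{1693}{- \frac{25033}{3129}} + \frac{4 \cdot 36}{-1653} = 1693 \left(- \frac{3129}{25033}\right) + 144 \left(- \frac{1}{1653}\right) = - \frac{5297397}{25033} - \frac{48}{551} = - \frac{2920067331}{13793183}$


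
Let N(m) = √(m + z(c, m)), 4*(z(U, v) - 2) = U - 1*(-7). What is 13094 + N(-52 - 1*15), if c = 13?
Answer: 13094 + 2*I*√15 ≈ 13094.0 + 7.746*I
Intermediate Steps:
z(U, v) = 15/4 + U/4 (z(U, v) = 2 + (U - 1*(-7))/4 = 2 + (U + 7)/4 = 2 + (7 + U)/4 = 2 + (7/4 + U/4) = 15/4 + U/4)
N(m) = √(7 + m) (N(m) = √(m + (15/4 + (¼)*13)) = √(m + (15/4 + 13/4)) = √(m + 7) = √(7 + m))
13094 + N(-52 - 1*15) = 13094 + √(7 + (-52 - 1*15)) = 13094 + √(7 + (-52 - 15)) = 13094 + √(7 - 67) = 13094 + √(-60) = 13094 + 2*I*√15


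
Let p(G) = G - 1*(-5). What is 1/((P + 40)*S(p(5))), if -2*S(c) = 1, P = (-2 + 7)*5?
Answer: -2/65 ≈ -0.030769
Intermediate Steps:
p(G) = 5 + G (p(G) = G + 5 = 5 + G)
P = 25 (P = 5*5 = 25)
S(c) = -½ (S(c) = -½*1 = -½)
1/((P + 40)*S(p(5))) = 1/((25 + 40)*(-½)) = 1/(65*(-½)) = 1/(-65/2) = -2/65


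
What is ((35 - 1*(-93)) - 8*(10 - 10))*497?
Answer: 63616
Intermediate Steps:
((35 - 1*(-93)) - 8*(10 - 10))*497 = ((35 + 93) - 8*0)*497 = (128 + 0)*497 = 128*497 = 63616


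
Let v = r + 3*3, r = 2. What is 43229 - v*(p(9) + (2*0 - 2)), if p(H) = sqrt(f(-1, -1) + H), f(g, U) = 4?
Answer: 43251 - 11*sqrt(13) ≈ 43211.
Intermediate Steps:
v = 11 (v = 2 + 3*3 = 2 + 9 = 11)
p(H) = sqrt(4 + H)
43229 - v*(p(9) + (2*0 - 2)) = 43229 - 11*(sqrt(4 + 9) + (2*0 - 2)) = 43229 - 11*(sqrt(13) + (0 - 2)) = 43229 - 11*(sqrt(13) - 2) = 43229 - 11*(-2 + sqrt(13)) = 43229 - (-22 + 11*sqrt(13)) = 43229 + (22 - 11*sqrt(13)) = 43251 - 11*sqrt(13)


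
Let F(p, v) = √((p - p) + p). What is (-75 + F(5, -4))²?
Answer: (75 - √5)² ≈ 5294.6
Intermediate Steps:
F(p, v) = √p (F(p, v) = √(0 + p) = √p)
(-75 + F(5, -4))² = (-75 + √5)²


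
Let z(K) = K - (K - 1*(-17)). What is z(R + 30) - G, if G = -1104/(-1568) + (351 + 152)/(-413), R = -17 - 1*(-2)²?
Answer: -95323/5782 ≈ -16.486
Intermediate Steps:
R = -21 (R = -17 - 1*4 = -17 - 4 = -21)
z(K) = -17 (z(K) = K - (K + 17) = K - (17 + K) = K + (-17 - K) = -17)
G = -2971/5782 (G = -1104*(-1/1568) + 503*(-1/413) = 69/98 - 503/413 = -2971/5782 ≈ -0.51384)
z(R + 30) - G = -17 - 1*(-2971/5782) = -17 + 2971/5782 = -95323/5782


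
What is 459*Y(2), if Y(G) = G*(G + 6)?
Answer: 7344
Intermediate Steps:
Y(G) = G*(6 + G)
459*Y(2) = 459*(2*(6 + 2)) = 459*(2*8) = 459*16 = 7344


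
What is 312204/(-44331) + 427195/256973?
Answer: -20430005649/3797290021 ≈ -5.3802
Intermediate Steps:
312204/(-44331) + 427195/256973 = 312204*(-1/44331) + 427195*(1/256973) = -104068/14777 + 427195/256973 = -20430005649/3797290021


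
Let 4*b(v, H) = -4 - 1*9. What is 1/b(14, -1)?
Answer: -4/13 ≈ -0.30769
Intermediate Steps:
b(v, H) = -13/4 (b(v, H) = (-4 - 1*9)/4 = (-4 - 9)/4 = (¼)*(-13) = -13/4)
1/b(14, -1) = 1/(-13/4) = -4/13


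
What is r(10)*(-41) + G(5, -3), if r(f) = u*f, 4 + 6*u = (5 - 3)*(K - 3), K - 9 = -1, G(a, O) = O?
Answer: -413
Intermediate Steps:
K = 8 (K = 9 - 1 = 8)
u = 1 (u = -⅔ + ((5 - 3)*(8 - 3))/6 = -⅔ + (2*5)/6 = -⅔ + (⅙)*10 = -⅔ + 5/3 = 1)
r(f) = f (r(f) = 1*f = f)
r(10)*(-41) + G(5, -3) = 10*(-41) - 3 = -410 - 3 = -413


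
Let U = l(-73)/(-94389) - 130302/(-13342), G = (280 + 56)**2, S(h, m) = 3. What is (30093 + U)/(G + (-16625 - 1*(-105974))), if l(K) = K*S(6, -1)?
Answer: 17310302089/116299005249 ≈ 0.14884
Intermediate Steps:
l(K) = 3*K (l(K) = K*3 = 3*K)
G = 112896 (G = 336**2 = 112896)
U = 28086752/2875201 (U = (3*(-73))/(-94389) - 130302/(-13342) = -219*(-1/94389) - 130302*(-1/13342) = 1/431 + 65151/6671 = 28086752/2875201 ≈ 9.7686)
(30093 + U)/(G + (-16625 - 1*(-105974))) = (30093 + 28086752/2875201)/(112896 + (-16625 - 1*(-105974))) = 86551510445/(2875201*(112896 + (-16625 + 105974))) = 86551510445/(2875201*(112896 + 89349)) = (86551510445/2875201)/202245 = (86551510445/2875201)*(1/202245) = 17310302089/116299005249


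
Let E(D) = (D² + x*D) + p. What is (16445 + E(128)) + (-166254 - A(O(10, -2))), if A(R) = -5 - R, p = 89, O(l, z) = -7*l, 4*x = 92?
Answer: -130457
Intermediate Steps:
x = 23 (x = (¼)*92 = 23)
E(D) = 89 + D² + 23*D (E(D) = (D² + 23*D) + 89 = 89 + D² + 23*D)
(16445 + E(128)) + (-166254 - A(O(10, -2))) = (16445 + (89 + 128² + 23*128)) + (-166254 - (-5 - (-7)*10)) = (16445 + (89 + 16384 + 2944)) + (-166254 - (-5 - 1*(-70))) = (16445 + 19417) + (-166254 - (-5 + 70)) = 35862 + (-166254 - 1*65) = 35862 + (-166254 - 65) = 35862 - 166319 = -130457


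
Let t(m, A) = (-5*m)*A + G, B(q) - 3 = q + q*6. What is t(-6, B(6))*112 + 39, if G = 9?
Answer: 152247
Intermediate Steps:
B(q) = 3 + 7*q (B(q) = 3 + (q + q*6) = 3 + (q + 6*q) = 3 + 7*q)
t(m, A) = 9 - 5*A*m (t(m, A) = (-5*m)*A + 9 = -5*A*m + 9 = 9 - 5*A*m)
t(-6, B(6))*112 + 39 = (9 - 5*(3 + 7*6)*(-6))*112 + 39 = (9 - 5*(3 + 42)*(-6))*112 + 39 = (9 - 5*45*(-6))*112 + 39 = (9 + 1350)*112 + 39 = 1359*112 + 39 = 152208 + 39 = 152247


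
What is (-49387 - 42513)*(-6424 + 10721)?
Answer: -394894300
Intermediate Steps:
(-49387 - 42513)*(-6424 + 10721) = -91900*4297 = -394894300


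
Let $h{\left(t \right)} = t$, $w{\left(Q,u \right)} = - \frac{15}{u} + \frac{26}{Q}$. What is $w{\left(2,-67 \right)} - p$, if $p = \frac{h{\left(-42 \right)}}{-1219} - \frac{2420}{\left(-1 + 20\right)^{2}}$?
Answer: $\frac{586525080}{29483953} \approx 19.893$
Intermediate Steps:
$p = - \frac{2934818}{440059}$ ($p = - \frac{42}{-1219} - \frac{2420}{\left(-1 + 20\right)^{2}} = \left(-42\right) \left(- \frac{1}{1219}\right) - \frac{2420}{19^{2}} = \frac{42}{1219} - \frac{2420}{361} = - \frac{2934818}{440059} \approx -6.6691$)
$w{\left(2,-67 \right)} - p = \left(- \frac{15}{-67} + \frac{26}{2}\right) - - \frac{2934818}{440059} = \left(\left(-15\right) \left(- \frac{1}{67}\right) + 26 \cdot \frac{1}{2}\right) + \frac{2934818}{440059} = \left(\frac{15}{67} + 13\right) + \frac{2934818}{440059} = \frac{886}{67} + \frac{2934818}{440059} = \frac{586525080}{29483953}$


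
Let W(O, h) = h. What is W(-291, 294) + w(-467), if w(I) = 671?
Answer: 965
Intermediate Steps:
W(-291, 294) + w(-467) = 294 + 671 = 965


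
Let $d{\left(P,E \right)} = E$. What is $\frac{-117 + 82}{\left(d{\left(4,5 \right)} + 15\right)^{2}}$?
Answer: $- \frac{7}{80} \approx -0.0875$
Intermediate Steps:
$\frac{-117 + 82}{\left(d{\left(4,5 \right)} + 15\right)^{2}} = \frac{-117 + 82}{\left(5 + 15\right)^{2}} = - \frac{35}{20^{2}} = - \frac{35}{400} = \left(-35\right) \frac{1}{400} = - \frac{7}{80}$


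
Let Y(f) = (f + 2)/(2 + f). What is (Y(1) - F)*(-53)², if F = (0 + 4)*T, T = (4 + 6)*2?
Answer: -221911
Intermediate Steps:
T = 20 (T = 10*2 = 20)
Y(f) = 1 (Y(f) = (2 + f)/(2 + f) = 1)
F = 80 (F = (0 + 4)*20 = 4*20 = 80)
(Y(1) - F)*(-53)² = (1 - 1*80)*(-53)² = (1 - 80)*2809 = -79*2809 = -221911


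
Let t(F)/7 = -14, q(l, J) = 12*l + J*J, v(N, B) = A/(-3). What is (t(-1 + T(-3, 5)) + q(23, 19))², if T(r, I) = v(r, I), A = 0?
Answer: 290521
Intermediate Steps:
v(N, B) = 0 (v(N, B) = 0/(-3) = 0*(-⅓) = 0)
T(r, I) = 0
q(l, J) = J² + 12*l (q(l, J) = 12*l + J² = J² + 12*l)
t(F) = -98 (t(F) = 7*(-14) = -98)
(t(-1 + T(-3, 5)) + q(23, 19))² = (-98 + (19² + 12*23))² = (-98 + (361 + 276))² = (-98 + 637)² = 539² = 290521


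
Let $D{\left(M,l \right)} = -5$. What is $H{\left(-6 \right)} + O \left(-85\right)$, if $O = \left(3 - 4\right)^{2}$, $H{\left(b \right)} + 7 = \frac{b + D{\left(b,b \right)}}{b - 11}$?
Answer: $- \frac{1553}{17} \approx -91.353$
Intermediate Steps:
$H{\left(b \right)} = -7 + \frac{-5 + b}{-11 + b}$ ($H{\left(b \right)} = -7 + \frac{b - 5}{b - 11} = -7 + \frac{-5 + b}{-11 + b}$)
$O = 1$ ($O = \left(-1\right)^{2} = 1$)
$H{\left(-6 \right)} + O \left(-85\right) = \frac{6 \left(12 - -6\right)}{-11 - 6} + 1 \left(-85\right) = \frac{6 \left(12 + 6\right)}{-17} - 85 = 6 \left(- \frac{1}{17}\right) 18 - 85 = - \frac{108}{17} - 85 = - \frac{1553}{17}$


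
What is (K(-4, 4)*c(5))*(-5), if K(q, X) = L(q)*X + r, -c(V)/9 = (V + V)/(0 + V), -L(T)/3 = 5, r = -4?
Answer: -5760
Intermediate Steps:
L(T) = -15 (L(T) = -3*5 = -15)
c(V) = -18 (c(V) = -9*(V + V)/(0 + V) = -9*2*V/V = -9*2 = -18)
K(q, X) = -4 - 15*X (K(q, X) = -15*X - 4 = -4 - 15*X)
(K(-4, 4)*c(5))*(-5) = ((-4 - 15*4)*(-18))*(-5) = ((-4 - 60)*(-18))*(-5) = -64*(-18)*(-5) = 1152*(-5) = -5760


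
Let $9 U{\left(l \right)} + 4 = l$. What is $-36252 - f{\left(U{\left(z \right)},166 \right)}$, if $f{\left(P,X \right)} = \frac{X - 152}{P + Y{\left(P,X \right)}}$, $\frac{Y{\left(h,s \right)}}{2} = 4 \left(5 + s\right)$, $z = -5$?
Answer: $- \frac{49556498}{1367} \approx -36252.0$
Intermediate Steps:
$U{\left(l \right)} = - \frac{4}{9} + \frac{l}{9}$
$Y{\left(h,s \right)} = 40 + 8 s$ ($Y{\left(h,s \right)} = 2 \cdot 4 \left(5 + s\right) = 2 \left(20 + 4 s\right) = 40 + 8 s$)
$f{\left(P,X \right)} = \frac{-152 + X}{40 + P + 8 X}$ ($f{\left(P,X \right)} = \frac{X - 152}{P + \left(40 + 8 X\right)} = \frac{-152 + X}{40 + P + 8 X}$)
$-36252 - f{\left(U{\left(z \right)},166 \right)} = -36252 - \frac{-152 + 166}{40 + \left(- \frac{4}{9} + \frac{1}{9} \left(-5\right)\right) + 8 \cdot 166} = -36252 - \frac{1}{40 - 1 + 1328} \cdot 14 = -36252 - \frac{1}{1367} \cdot 14 = -36252 - \frac{14}{1367} = - \frac{49556498}{1367}$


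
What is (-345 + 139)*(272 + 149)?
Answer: -86726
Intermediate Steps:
(-345 + 139)*(272 + 149) = -206*421 = -86726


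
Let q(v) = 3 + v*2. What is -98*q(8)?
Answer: -1862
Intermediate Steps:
q(v) = 3 + 2*v
-98*q(8) = -98*(3 + 2*8) = -98*(3 + 16) = -98*19 = -1862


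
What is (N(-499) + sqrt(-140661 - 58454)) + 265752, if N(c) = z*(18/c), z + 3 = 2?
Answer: 132610266/499 + I*sqrt(199115) ≈ 2.6575e+5 + 446.22*I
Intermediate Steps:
z = -1 (z = -3 + 2 = -1)
N(c) = -18/c
(N(-499) + sqrt(-140661 - 58454)) + 265752 = (-18/(-499) + sqrt(-140661 - 58454)) + 265752 = (-18*(-1/499) + sqrt(-199115)) + 265752 = (18/499 + I*sqrt(199115)) + 265752 = 132610266/499 + I*sqrt(199115)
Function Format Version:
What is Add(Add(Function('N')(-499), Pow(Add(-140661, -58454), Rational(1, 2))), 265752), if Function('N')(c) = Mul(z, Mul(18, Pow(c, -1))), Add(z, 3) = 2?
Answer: Add(Rational(132610266, 499), Mul(I, Pow(199115, Rational(1, 2)))) ≈ Add(2.6575e+5, Mul(446.22, I))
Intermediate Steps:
z = -1 (z = Add(-3, 2) = -1)
Function('N')(c) = Mul(-18, Pow(c, -1)) (Function('N')(c) = Mul(-1, Mul(18, Pow(c, -1))) = Mul(-18, Pow(c, -1)))
Add(Add(Function('N')(-499), Pow(Add(-140661, -58454), Rational(1, 2))), 265752) = Add(Add(Mul(-18, Pow(-499, -1)), Pow(Add(-140661, -58454), Rational(1, 2))), 265752) = Add(Add(Mul(-18, Rational(-1, 499)), Pow(-199115, Rational(1, 2))), 265752) = Add(Add(Rational(18, 499), Mul(I, Pow(199115, Rational(1, 2)))), 265752) = Add(Rational(132610266, 499), Mul(I, Pow(199115, Rational(1, 2))))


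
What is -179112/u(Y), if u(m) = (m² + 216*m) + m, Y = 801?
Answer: -29852/135903 ≈ -0.21966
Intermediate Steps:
u(m) = m² + 217*m
-179112/u(Y) = -179112*1/(801*(217 + 801)) = -179112/(801*1018) = -179112/815418 = -179112*1/815418 = -29852/135903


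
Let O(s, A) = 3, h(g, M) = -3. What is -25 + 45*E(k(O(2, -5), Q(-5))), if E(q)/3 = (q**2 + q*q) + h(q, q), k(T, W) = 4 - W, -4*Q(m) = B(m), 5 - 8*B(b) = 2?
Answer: 2096575/512 ≈ 4094.9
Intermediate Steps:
B(b) = 3/8 (B(b) = 5/8 - 1/8*2 = 5/8 - 1/4 = 3/8)
Q(m) = -3/32 (Q(m) = -1/4*3/8 = -3/32)
E(q) = -9 + 6*q**2 (E(q) = 3*((q**2 + q*q) - 3) = 3*((q**2 + q**2) - 3) = 3*(2*q**2 - 3) = 3*(-3 + 2*q**2) = -9 + 6*q**2)
-25 + 45*E(k(O(2, -5), Q(-5))) = -25 + 45*(-9 + 6*(4 - 1*(-3/32))**2) = -25 + 45*(-9 + 6*(4 + 3/32)**2) = -25 + 45*(-9 + 6*(131/32)**2) = -25 + 45*(-9 + 6*(17161/1024)) = -25 + 45*(-9 + 51483/512) = -25 + 45*(46875/512) = -25 + 2109375/512 = 2096575/512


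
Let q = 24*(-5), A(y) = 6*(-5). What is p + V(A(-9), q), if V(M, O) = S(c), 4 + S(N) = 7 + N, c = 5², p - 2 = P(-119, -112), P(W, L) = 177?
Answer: 207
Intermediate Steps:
A(y) = -30
p = 179 (p = 2 + 177 = 179)
c = 25
S(N) = 3 + N (S(N) = -4 + (7 + N) = 3 + N)
q = -120
V(M, O) = 28 (V(M, O) = 3 + 25 = 28)
p + V(A(-9), q) = 179 + 28 = 207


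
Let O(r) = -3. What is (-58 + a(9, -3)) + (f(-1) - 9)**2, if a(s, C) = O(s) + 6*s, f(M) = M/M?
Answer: 57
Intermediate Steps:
f(M) = 1
a(s, C) = -3 + 6*s
(-58 + a(9, -3)) + (f(-1) - 9)**2 = (-58 + (-3 + 6*9)) + (1 - 9)**2 = (-58 + (-3 + 54)) + (-8)**2 = (-58 + 51) + 64 = -7 + 64 = 57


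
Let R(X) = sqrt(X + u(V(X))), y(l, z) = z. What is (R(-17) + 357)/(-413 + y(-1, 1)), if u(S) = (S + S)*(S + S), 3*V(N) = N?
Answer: -357/412 - sqrt(1003)/1236 ≈ -0.89213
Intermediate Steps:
V(N) = N/3
u(S) = 4*S**2 (u(S) = (2*S)*(2*S) = 4*S**2)
R(X) = sqrt(X + 4*X**2/9) (R(X) = sqrt(X + 4*(X/3)**2) = sqrt(X + 4*(X**2/9)) = sqrt(X + 4*X**2/9))
(R(-17) + 357)/(-413 + y(-1, 1)) = (sqrt(-17*(9 + 4*(-17)))/3 + 357)/(-413 + 1) = (sqrt(-17*(9 - 68))/3 + 357)/(-412) = (sqrt(-17*(-59))/3 + 357)*(-1/412) = (sqrt(1003)/3 + 357)*(-1/412) = (357 + sqrt(1003)/3)*(-1/412) = -357/412 - sqrt(1003)/1236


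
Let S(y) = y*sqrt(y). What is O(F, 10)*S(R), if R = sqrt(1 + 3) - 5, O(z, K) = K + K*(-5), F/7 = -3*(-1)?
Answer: 120*I*sqrt(3) ≈ 207.85*I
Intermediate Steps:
F = 21 (F = 7*(-3*(-1)) = 7*3 = 21)
O(z, K) = -4*K (O(z, K) = K - 5*K = -4*K)
R = -3 (R = sqrt(4) - 5 = 2 - 5 = -3)
S(y) = y**(3/2)
O(F, 10)*S(R) = (-4*10)*(-3)**(3/2) = -(-120)*I*sqrt(3) = 120*I*sqrt(3)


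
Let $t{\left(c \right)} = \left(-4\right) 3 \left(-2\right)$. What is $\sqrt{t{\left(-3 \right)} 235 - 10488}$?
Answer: $4 i \sqrt{303} \approx 69.628 i$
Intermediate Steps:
$t{\left(c \right)} = 24$ ($t{\left(c \right)} = \left(-12\right) \left(-2\right) = 24$)
$\sqrt{t{\left(-3 \right)} 235 - 10488} = \sqrt{24 \cdot 235 - 10488} = \sqrt{5640 - 10488} = \sqrt{-4848} = 4 i \sqrt{303}$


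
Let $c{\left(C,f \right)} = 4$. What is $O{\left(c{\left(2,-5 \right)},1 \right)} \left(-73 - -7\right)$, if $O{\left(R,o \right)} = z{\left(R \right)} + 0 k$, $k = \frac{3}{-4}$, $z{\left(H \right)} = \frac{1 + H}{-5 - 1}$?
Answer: $55$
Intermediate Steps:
$z{\left(H \right)} = - \frac{1}{6} - \frac{H}{6}$ ($z{\left(H \right)} = \frac{1 + H}{-6} = \left(1 + H\right) \left(- \frac{1}{6}\right) = - \frac{1}{6} - \frac{H}{6}$)
$k = - \frac{3}{4}$ ($k = 3 \left(- \frac{1}{4}\right) = - \frac{3}{4} \approx -0.75$)
$O{\left(R,o \right)} = - \frac{1}{6} - \frac{R}{6}$ ($O{\left(R,o \right)} = \left(- \frac{1}{6} - \frac{R}{6}\right) + 0 \left(- \frac{3}{4}\right) = \left(- \frac{1}{6} - \frac{R}{6}\right) + 0 = - \frac{1}{6} - \frac{R}{6}$)
$O{\left(c{\left(2,-5 \right)},1 \right)} \left(-73 - -7\right) = \left(- \frac{1}{6} - \frac{2}{3}\right) \left(-73 - -7\right) = \left(- \frac{1}{6} - \frac{2}{3}\right) \left(-73 + 7\right) = \left(- \frac{5}{6}\right) \left(-66\right) = 55$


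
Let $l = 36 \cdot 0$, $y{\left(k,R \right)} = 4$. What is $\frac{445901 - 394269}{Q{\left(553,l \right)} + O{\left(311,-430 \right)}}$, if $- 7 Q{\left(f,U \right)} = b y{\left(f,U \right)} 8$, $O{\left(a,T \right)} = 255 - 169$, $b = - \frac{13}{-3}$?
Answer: $\frac{542136}{695} \approx 780.05$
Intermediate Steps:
$l = 0$
$b = \frac{13}{3}$ ($b = \left(-13\right) \left(- \frac{1}{3}\right) = \frac{13}{3} \approx 4.3333$)
$O{\left(a,T \right)} = 86$
$Q{\left(f,U \right)} = - \frac{416}{21}$ ($Q{\left(f,U \right)} = - \frac{\frac{13}{3} \cdot 4 \cdot 8}{7} = - \frac{\frac{13}{3} \cdot 32}{7} = \left(- \frac{1}{7}\right) \frac{416}{3} = - \frac{416}{21}$)
$\frac{445901 - 394269}{Q{\left(553,l \right)} + O{\left(311,-430 \right)}} = \frac{445901 - 394269}{- \frac{416}{21} + 86} = \frac{51632}{\frac{1390}{21}} = 51632 \cdot \frac{21}{1390} = \frac{542136}{695}$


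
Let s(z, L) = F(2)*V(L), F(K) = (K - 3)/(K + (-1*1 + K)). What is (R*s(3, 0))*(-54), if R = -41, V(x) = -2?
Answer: 1476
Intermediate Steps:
F(K) = (-3 + K)/(-1 + 2*K) (F(K) = (-3 + K)/(K + (-1 + K)) = (-3 + K)/(-1 + 2*K))
s(z, L) = 2/3 (s(z, L) = ((-3 + 2)/(-1 + 2*2))*(-2) = (-1/(-1 + 4))*(-2) = (-1/3)*(-2) = ((1/3)*(-1))*(-2) = -1/3*(-2) = 2/3)
(R*s(3, 0))*(-54) = -41*2/3*(-54) = -82/3*(-54) = 1476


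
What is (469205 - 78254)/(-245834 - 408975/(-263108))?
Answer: -102862335708/64680483097 ≈ -1.5903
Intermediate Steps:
(469205 - 78254)/(-245834 - 408975/(-263108)) = 390951/(-245834 - 408975*(-1/263108)) = 390951/(-245834 + 408975/263108) = 390951/(-64680483097/263108) = 390951*(-263108/64680483097) = -102862335708/64680483097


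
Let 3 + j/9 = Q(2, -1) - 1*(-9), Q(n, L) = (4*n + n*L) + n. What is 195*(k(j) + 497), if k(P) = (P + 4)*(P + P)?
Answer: 6485115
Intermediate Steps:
Q(n, L) = 5*n + L*n (Q(n, L) = (4*n + L*n) + n = 5*n + L*n)
j = 126 (j = -27 + 9*(2*(5 - 1) - 1*(-9)) = -27 + 9*(2*4 + 9) = -27 + 9*(8 + 9) = -27 + 9*17 = -27 + 153 = 126)
k(P) = 2*P*(4 + P) (k(P) = (4 + P)*(2*P) = 2*P*(4 + P))
195*(k(j) + 497) = 195*(2*126*(4 + 126) + 497) = 195*(2*126*130 + 497) = 195*(32760 + 497) = 195*33257 = 6485115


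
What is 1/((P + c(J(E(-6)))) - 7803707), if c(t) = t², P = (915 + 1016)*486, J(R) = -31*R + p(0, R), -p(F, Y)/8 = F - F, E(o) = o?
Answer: -1/6830645 ≈ -1.4640e-7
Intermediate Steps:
p(F, Y) = 0 (p(F, Y) = -8*(F - F) = -8*0 = 0)
J(R) = -31*R (J(R) = -31*R + 0 = -31*R)
P = 938466 (P = 1931*486 = 938466)
1/((P + c(J(E(-6)))) - 7803707) = 1/((938466 + (-31*(-6))²) - 7803707) = 1/((938466 + 186²) - 7803707) = 1/((938466 + 34596) - 7803707) = 1/(973062 - 7803707) = 1/(-6830645) = -1/6830645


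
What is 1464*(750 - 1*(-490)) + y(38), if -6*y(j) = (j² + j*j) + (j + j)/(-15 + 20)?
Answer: 27223142/15 ≈ 1.8149e+6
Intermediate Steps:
y(j) = -j²/3 - j/15 (y(j) = -((j² + j*j) + (j + j)/(-15 + 20))/6 = -((j² + j²) + (2*j)/5)/6 = -(2*j² + (2*j)*(⅕))/6 = -(2*j² + 2*j/5)/6 = -j²/3 - j/15)
1464*(750 - 1*(-490)) + y(38) = 1464*(750 - 1*(-490)) - 1/15*38*(1 + 5*38) = 1464*(750 + 490) - 1/15*38*(1 + 190) = 1464*1240 - 1/15*38*191 = 1815360 - 7258/15 = 27223142/15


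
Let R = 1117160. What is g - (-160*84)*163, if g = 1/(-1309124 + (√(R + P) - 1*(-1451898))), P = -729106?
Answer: 22327847838889307/10192013511 - √388054/20384027022 ≈ 2.1907e+6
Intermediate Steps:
g = 1/(142774 + √388054) (g = 1/(-1309124 + (√(1117160 - 729106) - 1*(-1451898))) = 1/(-1309124 + (√388054 + 1451898)) = 1/(-1309124 + (1451898 + √388054)) = 1/(142774 + √388054) ≈ 6.9736e-6)
g - (-160*84)*163 = (71387/10192013511 - √388054/20384027022) - (-160*84)*163 = (71387/10192013511 - √388054/20384027022) - (-13440)*163 = (71387/10192013511 - √388054/20384027022) - 1*(-2190720) = (71387/10192013511 - √388054/20384027022) + 2190720 = 22327847838889307/10192013511 - √388054/20384027022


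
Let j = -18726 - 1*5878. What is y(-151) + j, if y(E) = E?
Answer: -24755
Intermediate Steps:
j = -24604 (j = -18726 - 5878 = -24604)
y(-151) + j = -151 - 24604 = -24755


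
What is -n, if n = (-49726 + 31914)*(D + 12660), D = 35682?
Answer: 861067704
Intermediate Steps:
n = -861067704 (n = (-49726 + 31914)*(35682 + 12660) = -17812*48342 = -861067704)
-n = -1*(-861067704) = 861067704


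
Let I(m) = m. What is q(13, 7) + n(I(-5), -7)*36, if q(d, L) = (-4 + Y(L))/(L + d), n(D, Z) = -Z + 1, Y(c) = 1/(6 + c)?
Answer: 74829/260 ≈ 287.80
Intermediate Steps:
n(D, Z) = 1 - Z
q(d, L) = (-4 + 1/(6 + L))/(L + d)
q(13, 7) + n(I(-5), -7)*36 = (-23 - 4*7)/((6 + 7)*(7 + 13)) + (1 - 1*(-7))*36 = (-23 - 28)/(13*20) + (1 + 7)*36 = (1/13)*(1/20)*(-51) + 8*36 = -51/260 + 288 = 74829/260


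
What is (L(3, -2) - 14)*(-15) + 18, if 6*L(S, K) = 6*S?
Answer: 183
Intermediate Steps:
L(S, K) = S (L(S, K) = (6*S)/6 = S)
(L(3, -2) - 14)*(-15) + 18 = (3 - 14)*(-15) + 18 = -11*(-15) + 18 = 165 + 18 = 183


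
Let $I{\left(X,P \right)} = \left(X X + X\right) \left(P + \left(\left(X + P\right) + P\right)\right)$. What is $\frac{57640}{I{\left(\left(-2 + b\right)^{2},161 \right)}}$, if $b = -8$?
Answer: $\frac{262}{26765} \approx 0.0097889$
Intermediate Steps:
$I{\left(X,P \right)} = \left(X + X^{2}\right) \left(X + 3 P\right)$ ($I{\left(X,P \right)} = \left(X^{2} + X\right) \left(P + \left(\left(P + X\right) + P\right)\right) = \left(X + X^{2}\right) \left(P + \left(X + 2 P\right)\right) = \left(X + X^{2}\right) \left(X + 3 P\right)$)
$\frac{57640}{I{\left(\left(-2 + b\right)^{2},161 \right)}} = \frac{57640}{\left(-2 - 8\right)^{2} \left(\left(-2 - 8\right)^{2} + \left(\left(-2 - 8\right)^{2}\right)^{2} + 3 \cdot 161 + 3 \cdot 161 \left(-2 - 8\right)^{2}\right)} = \frac{57640}{\left(-10\right)^{2} \left(\left(-10\right)^{2} + \left(\left(-10\right)^{2}\right)^{2} + 483 + 3 \cdot 161 \left(-10\right)^{2}\right)} = \frac{57640}{100 \left(100 + 100^{2} + 483 + 3 \cdot 161 \cdot 100\right)} = \frac{57640}{100 \left(100 + 10000 + 483 + 48300\right)} = \frac{57640}{100 \cdot 58883} = \frac{57640}{5888300} = 57640 \cdot \frac{1}{5888300} = \frac{262}{26765}$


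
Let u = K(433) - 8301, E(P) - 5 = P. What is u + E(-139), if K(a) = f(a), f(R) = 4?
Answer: -8431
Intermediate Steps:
K(a) = 4
E(P) = 5 + P
u = -8297 (u = 4 - 8301 = -8297)
u + E(-139) = -8297 + (5 - 139) = -8297 - 134 = -8431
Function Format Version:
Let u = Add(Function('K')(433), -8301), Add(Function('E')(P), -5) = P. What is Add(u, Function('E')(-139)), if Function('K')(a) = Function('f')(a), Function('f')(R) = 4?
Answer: -8431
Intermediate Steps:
Function('K')(a) = 4
Function('E')(P) = Add(5, P)
u = -8297 (u = Add(4, -8301) = -8297)
Add(u, Function('E')(-139)) = Add(-8297, Add(5, -139)) = Add(-8297, -134) = -8431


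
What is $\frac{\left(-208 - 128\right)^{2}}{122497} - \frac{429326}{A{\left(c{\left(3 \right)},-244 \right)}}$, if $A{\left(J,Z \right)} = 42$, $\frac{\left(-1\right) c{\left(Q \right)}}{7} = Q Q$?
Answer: $- \frac{26293202695}{2572437} \approx -10221.0$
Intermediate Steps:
$c{\left(Q \right)} = - 7 Q^{2}$ ($c{\left(Q \right)} = - 7 Q Q = - 7 Q^{2}$)
$\frac{\left(-208 - 128\right)^{2}}{122497} - \frac{429326}{A{\left(c{\left(3 \right)},-244 \right)}} = \frac{\left(-208 - 128\right)^{2}}{122497} - \frac{429326}{42} = \left(-336\right)^{2} \cdot \frac{1}{122497} - \frac{214663}{21} = 112896 \cdot \frac{1}{122497} - \frac{214663}{21} = \frac{112896}{122497} - \frac{214663}{21} = - \frac{26293202695}{2572437}$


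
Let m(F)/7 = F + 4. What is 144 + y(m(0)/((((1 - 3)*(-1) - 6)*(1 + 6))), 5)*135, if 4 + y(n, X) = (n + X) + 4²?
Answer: 2304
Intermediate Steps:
m(F) = 28 + 7*F (m(F) = 7*(F + 4) = 7*(4 + F) = 28 + 7*F)
y(n, X) = 12 + X + n (y(n, X) = -4 + ((n + X) + 4²) = -4 + ((X + n) + 16) = -4 + (16 + X + n) = 12 + X + n)
144 + y(m(0)/((((1 - 3)*(-1) - 6)*(1 + 6))), 5)*135 = 144 + (12 + 5 + (28 + 7*0)/((((1 - 3)*(-1) - 6)*(1 + 6))))*135 = 144 + (12 + 5 + (28 + 0)/(((-2*(-1) - 6)*7)))*135 = 144 + (12 + 5 + 28/(((2 - 6)*7)))*135 = 144 + (12 + 5 + 28/((-4*7)))*135 = 144 + (12 + 5 + 28/(-28))*135 = 144 + (12 + 5 + 28*(-1/28))*135 = 144 + (12 + 5 - 1)*135 = 144 + 16*135 = 144 + 2160 = 2304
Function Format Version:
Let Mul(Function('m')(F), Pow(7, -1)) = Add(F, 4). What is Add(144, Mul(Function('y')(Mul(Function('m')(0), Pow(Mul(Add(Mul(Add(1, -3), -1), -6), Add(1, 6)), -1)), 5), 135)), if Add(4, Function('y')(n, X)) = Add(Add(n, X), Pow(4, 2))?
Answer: 2304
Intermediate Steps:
Function('m')(F) = Add(28, Mul(7, F)) (Function('m')(F) = Mul(7, Add(F, 4)) = Mul(7, Add(4, F)) = Add(28, Mul(7, F)))
Function('y')(n, X) = Add(12, X, n) (Function('y')(n, X) = Add(-4, Add(Add(n, X), Pow(4, 2))) = Add(-4, Add(Add(X, n), 16)) = Add(-4, Add(16, X, n)) = Add(12, X, n))
Add(144, Mul(Function('y')(Mul(Function('m')(0), Pow(Mul(Add(Mul(Add(1, -3), -1), -6), Add(1, 6)), -1)), 5), 135)) = Add(144, Mul(Add(12, 5, Mul(Add(28, Mul(7, 0)), Pow(Mul(Add(Mul(Add(1, -3), -1), -6), Add(1, 6)), -1))), 135)) = Add(144, Mul(Add(12, 5, Mul(Add(28, 0), Pow(Mul(Add(Mul(-2, -1), -6), 7), -1))), 135)) = Add(144, Mul(Add(12, 5, Mul(28, Pow(Mul(Add(2, -6), 7), -1))), 135)) = Add(144, Mul(Add(12, 5, Mul(28, Pow(Mul(-4, 7), -1))), 135)) = Add(144, Mul(Add(12, 5, Mul(28, Pow(-28, -1))), 135)) = Add(144, Mul(Add(12, 5, Mul(28, Rational(-1, 28))), 135)) = Add(144, Mul(Add(12, 5, -1), 135)) = Add(144, Mul(16, 135)) = Add(144, 2160) = 2304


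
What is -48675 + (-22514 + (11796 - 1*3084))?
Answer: -62477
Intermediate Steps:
-48675 + (-22514 + (11796 - 1*3084)) = -48675 + (-22514 + (11796 - 3084)) = -48675 + (-22514 + 8712) = -48675 - 13802 = -62477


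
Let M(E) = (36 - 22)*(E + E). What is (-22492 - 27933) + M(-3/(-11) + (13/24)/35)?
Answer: -16637587/330 ≈ -50417.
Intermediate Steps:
M(E) = 28*E (M(E) = 14*(2*E) = 28*E)
(-22492 - 27933) + M(-3/(-11) + (13/24)/35) = (-22492 - 27933) + 28*(-3/(-11) + (13/24)/35) = -50425 + 28*(-3*(-1/11) + (13*(1/24))*(1/35)) = -50425 + 28*(3/11 + (13/24)*(1/35)) = -50425 + 28*(3/11 + 13/840) = -50425 + 28*(2663/9240) = -50425 + 2663/330 = -16637587/330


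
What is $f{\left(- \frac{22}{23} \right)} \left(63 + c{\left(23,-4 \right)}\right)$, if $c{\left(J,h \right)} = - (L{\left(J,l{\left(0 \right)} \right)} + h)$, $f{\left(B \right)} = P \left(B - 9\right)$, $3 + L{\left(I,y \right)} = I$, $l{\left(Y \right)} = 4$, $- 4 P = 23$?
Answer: $\frac{10763}{4} \approx 2690.8$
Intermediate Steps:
$P = - \frac{23}{4}$ ($P = \left(- \frac{1}{4}\right) 23 = - \frac{23}{4} \approx -5.75$)
$L{\left(I,y \right)} = -3 + I$
$f{\left(B \right)} = \frac{207}{4} - \frac{23 B}{4}$ ($f{\left(B \right)} = - \frac{23 \left(B - 9\right)}{4} = - \frac{23 \left(-9 + B\right)}{4} = \frac{207}{4} - \frac{23 B}{4}$)
$c{\left(J,h \right)} = 3 - J - h$ ($c{\left(J,h \right)} = - (\left(-3 + J\right) + h) = - (-3 + J + h) = 3 - J - h$)
$f{\left(- \frac{22}{23} \right)} \left(63 + c{\left(23,-4 \right)}\right) = \left(\frac{207}{4} - \frac{23 \left(- \frac{22}{23}\right)}{4}\right) \left(63 - 16\right) = \left(\frac{207}{4} - \frac{23 \left(\left(-22\right) \frac{1}{23}\right)}{4}\right) \left(63 + \left(3 - 23 + 4\right)\right) = \left(\frac{207}{4} - - \frac{11}{2}\right) \left(63 - 16\right) = \left(\frac{207}{4} + \frac{11}{2}\right) 47 = \frac{229}{4} \cdot 47 = \frac{10763}{4}$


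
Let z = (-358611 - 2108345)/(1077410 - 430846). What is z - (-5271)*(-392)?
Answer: -333988423451/161641 ≈ -2.0662e+6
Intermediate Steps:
z = -616739/161641 (z = -2466956/646564 = -2466956*1/646564 = -616739/161641 ≈ -3.8155)
z - (-5271)*(-392) = -616739/161641 - (-5271)*(-392) = -616739/161641 - 1*2066232 = -616739/161641 - 2066232 = -333988423451/161641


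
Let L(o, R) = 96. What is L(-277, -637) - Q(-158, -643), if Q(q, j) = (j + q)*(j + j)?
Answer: -1029990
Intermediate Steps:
Q(q, j) = 2*j*(j + q) (Q(q, j) = (j + q)*(2*j) = 2*j*(j + q))
L(-277, -637) - Q(-158, -643) = 96 - 2*(-643)*(-643 - 158) = 96 - 2*(-643)*(-801) = 96 - 1*1030086 = 96 - 1030086 = -1029990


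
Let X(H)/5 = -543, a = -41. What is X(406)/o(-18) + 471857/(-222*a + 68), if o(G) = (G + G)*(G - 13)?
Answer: 83615977/1705620 ≈ 49.024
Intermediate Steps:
X(H) = -2715 (X(H) = 5*(-543) = -2715)
o(G) = 2*G*(-13 + G) (o(G) = (2*G)*(-13 + G) = 2*G*(-13 + G))
X(406)/o(-18) + 471857/(-222*a + 68) = -2715*(-1/(36*(-13 - 18))) + 471857/(-222*(-41) + 68) = -2715/(2*(-18)*(-31)) + 471857/(9102 + 68) = -2715/1116 + 471857/9170 = -2715*1/1116 + 471857*(1/9170) = -905/372 + 471857/9170 = 83615977/1705620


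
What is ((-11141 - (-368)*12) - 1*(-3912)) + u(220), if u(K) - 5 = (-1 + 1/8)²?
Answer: -179663/64 ≈ -2807.2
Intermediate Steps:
u(K) = 369/64 (u(K) = 5 + (-1 + 1/8)² = 5 + (-1 + ⅛)² = 5 + (-7/8)² = 5 + 49/64 = 369/64)
((-11141 - (-368)*12) - 1*(-3912)) + u(220) = ((-11141 - (-368)*12) - 1*(-3912)) + 369/64 = ((-11141 - 1*(-4416)) + 3912) + 369/64 = ((-11141 + 4416) + 3912) + 369/64 = (-6725 + 3912) + 369/64 = -2813 + 369/64 = -179663/64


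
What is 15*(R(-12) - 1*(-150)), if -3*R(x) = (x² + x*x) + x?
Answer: 870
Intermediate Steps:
R(x) = -2*x²/3 - x/3 (R(x) = -((x² + x*x) + x)/3 = -((x² + x²) + x)/3 = -(2*x² + x)/3 = -(x + 2*x²)/3 = -2*x²/3 - x/3)
15*(R(-12) - 1*(-150)) = 15*(-⅓*(-12)*(1 + 2*(-12)) - 1*(-150)) = 15*(-⅓*(-12)*(1 - 24) + 150) = 15*(-⅓*(-12)*(-23) + 150) = 15*(-92 + 150) = 15*58 = 870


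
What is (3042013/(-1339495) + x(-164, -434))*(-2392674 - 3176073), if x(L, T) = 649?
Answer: -4824151186266774/1339495 ≈ -3.6015e+9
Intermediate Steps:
(3042013/(-1339495) + x(-164, -434))*(-2392674 - 3176073) = (3042013/(-1339495) + 649)*(-2392674 - 3176073) = (3042013*(-1/1339495) + 649)*(-5568747) = (-3042013/1339495 + 649)*(-5568747) = (866290242/1339495)*(-5568747) = -4824151186266774/1339495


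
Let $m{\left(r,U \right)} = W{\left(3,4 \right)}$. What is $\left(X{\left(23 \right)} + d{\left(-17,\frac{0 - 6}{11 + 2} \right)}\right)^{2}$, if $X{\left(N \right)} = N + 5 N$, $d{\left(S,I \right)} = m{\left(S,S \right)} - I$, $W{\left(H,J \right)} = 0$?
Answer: $\frac{3240000}{169} \approx 19172.0$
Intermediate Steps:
$m{\left(r,U \right)} = 0$
$d{\left(S,I \right)} = - I$ ($d{\left(S,I \right)} = 0 - I = - I$)
$X{\left(N \right)} = 6 N$
$\left(X{\left(23 \right)} + d{\left(-17,\frac{0 - 6}{11 + 2} \right)}\right)^{2} = \left(6 \cdot 23 - \frac{0 - 6}{11 + 2}\right)^{2} = \left(138 - - \frac{6}{13}\right)^{2} = \left(138 + \frac{6}{13}\right)^{2} = \left(\frac{1800}{13}\right)^{2} = \frac{3240000}{169}$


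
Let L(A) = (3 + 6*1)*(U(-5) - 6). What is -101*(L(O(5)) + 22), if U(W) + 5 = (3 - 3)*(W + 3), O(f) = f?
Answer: 7777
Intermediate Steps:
U(W) = -5 (U(W) = -5 + (3 - 3)*(W + 3) = -5 + 0*(3 + W) = -5 + 0 = -5)
L(A) = -99 (L(A) = (3 + 6*1)*(-5 - 6) = (3 + 6)*(-11) = 9*(-11) = -99)
-101*(L(O(5)) + 22) = -101*(-99 + 22) = -101*(-77) = 7777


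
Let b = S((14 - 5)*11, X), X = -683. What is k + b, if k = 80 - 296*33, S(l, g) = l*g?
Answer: -77305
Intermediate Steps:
S(l, g) = g*l
k = -9688 (k = 80 - 9768 = -9688)
b = -67617 (b = -683*(14 - 5)*11 = -6147*11 = -683*99 = -67617)
k + b = -9688 - 67617 = -77305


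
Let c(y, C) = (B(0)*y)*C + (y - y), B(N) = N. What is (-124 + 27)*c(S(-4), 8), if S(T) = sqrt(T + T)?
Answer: 0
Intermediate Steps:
S(T) = sqrt(2)*sqrt(T) (S(T) = sqrt(2*T) = sqrt(2)*sqrt(T))
c(y, C) = 0 (c(y, C) = (0*y)*C + (y - y) = 0*C + 0 = 0 + 0 = 0)
(-124 + 27)*c(S(-4), 8) = (-124 + 27)*0 = -97*0 = 0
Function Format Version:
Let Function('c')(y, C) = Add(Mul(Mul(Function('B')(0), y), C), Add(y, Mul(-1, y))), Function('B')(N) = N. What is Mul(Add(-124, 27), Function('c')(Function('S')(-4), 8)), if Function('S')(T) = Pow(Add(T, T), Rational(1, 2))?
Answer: 0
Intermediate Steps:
Function('S')(T) = Mul(Pow(2, Rational(1, 2)), Pow(T, Rational(1, 2))) (Function('S')(T) = Pow(Mul(2, T), Rational(1, 2)) = Mul(Pow(2, Rational(1, 2)), Pow(T, Rational(1, 2))))
Function('c')(y, C) = 0 (Function('c')(y, C) = Add(Mul(Mul(0, y), C), Add(y, Mul(-1, y))) = Add(Mul(0, C), 0) = Add(0, 0) = 0)
Mul(Add(-124, 27), Function('c')(Function('S')(-4), 8)) = Mul(Add(-124, 27), 0) = Mul(-97, 0) = 0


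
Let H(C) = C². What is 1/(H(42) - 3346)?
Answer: -1/1582 ≈ -0.00063211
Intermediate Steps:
1/(H(42) - 3346) = 1/(42² - 3346) = 1/(1764 - 3346) = 1/(-1582) = -1/1582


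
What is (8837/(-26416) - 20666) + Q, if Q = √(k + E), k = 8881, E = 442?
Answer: -545921893/26416 + √9323 ≈ -20570.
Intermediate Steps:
Q = √9323 (Q = √(8881 + 442) = √9323 ≈ 96.556)
(8837/(-26416) - 20666) + Q = (8837/(-26416) - 20666) + √9323 = (8837*(-1/26416) - 20666) + √9323 = (-8837/26416 - 20666) + √9323 = -545921893/26416 + √9323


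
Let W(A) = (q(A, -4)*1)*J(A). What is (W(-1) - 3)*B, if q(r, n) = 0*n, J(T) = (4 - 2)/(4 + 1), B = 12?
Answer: -36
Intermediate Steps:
J(T) = ⅖ (J(T) = 2/5 = 2*(⅕) = ⅖)
q(r, n) = 0
W(A) = 0 (W(A) = (0*1)*(⅖) = 0*(⅖) = 0)
(W(-1) - 3)*B = (0 - 3)*12 = -3*12 = -36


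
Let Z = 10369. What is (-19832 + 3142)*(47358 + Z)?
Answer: -963463630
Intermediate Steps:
(-19832 + 3142)*(47358 + Z) = (-19832 + 3142)*(47358 + 10369) = -16690*57727 = -963463630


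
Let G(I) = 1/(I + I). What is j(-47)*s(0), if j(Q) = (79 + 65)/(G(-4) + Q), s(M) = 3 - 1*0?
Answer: -3456/377 ≈ -9.1671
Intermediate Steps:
G(I) = 1/(2*I)
s(M) = 3 (s(M) = 3 + 0 = 3)
j(Q) = 144/(-⅛ + Q) (j(Q) = (79 + 65)/((½)/(-4) + Q) = 144/((½)*(-¼) + Q) = 144/(-⅛ + Q))
j(-47)*s(0) = (1152/(-1 + 8*(-47)))*3 = (1152/(-1 - 376))*3 = (1152/(-377))*3 = (1152*(-1/377))*3 = -1152/377*3 = -3456/377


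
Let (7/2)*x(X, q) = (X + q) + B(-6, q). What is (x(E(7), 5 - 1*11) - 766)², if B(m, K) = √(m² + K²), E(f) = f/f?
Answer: 28858672/49 - 128928*√2/49 ≈ 5.8523e+5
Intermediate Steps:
E(f) = 1
B(m, K) = √(K² + m²)
x(X, q) = 2*X/7 + 2*q/7 + 2*√(36 + q²)/7 (x(X, q) = 2*((X + q) + √(q² + (-6)²))/7 = 2*((X + q) + √(q² + 36))/7 = 2*((X + q) + √(36 + q²))/7 = 2*(X + q + √(36 + q²))/7 = 2*X/7 + 2*q/7 + 2*√(36 + q²)/7)
(x(E(7), 5 - 1*11) - 766)² = (((2/7)*1 + 2*(5 - 1*11)/7 + 2*√(36 + (5 - 1*11)²)/7) - 766)² = ((2/7 + 2*(5 - 11)/7 + 2*√(36 + (5 - 11)²)/7) - 766)² = ((2/7 + (2/7)*(-6) + 2*√(36 + (-6)²)/7) - 766)² = ((2/7 - 12/7 + 2*√(36 + 36)/7) - 766)² = ((2/7 - 12/7 + 2*√72/7) - 766)² = ((2/7 - 12/7 + 2*(6*√2)/7) - 766)² = ((2/7 - 12/7 + 12*√2/7) - 766)² = ((-10/7 + 12*√2/7) - 766)² = (-5372/7 + 12*√2/7)²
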